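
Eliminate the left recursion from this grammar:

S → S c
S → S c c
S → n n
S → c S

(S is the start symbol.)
S is directly left-recursive. The standard transformation for
  A → A α₁ | ... | A α_m | β₁ | ... | β_n
is
  A  → β₁ A' | ... | β_n A'
  A' → α₁ A' | ... | α_m A' | ε

S → n n becomes S → n n S'
S → c S becomes S → c S S'
S → S c becomes S' → c S'
S → S c c becomes S' → c c S'
Add S' → ε

Resulting grammar:
S → n n S'
S → c S S'
S' → c S'
S' → c c S'
S' → ε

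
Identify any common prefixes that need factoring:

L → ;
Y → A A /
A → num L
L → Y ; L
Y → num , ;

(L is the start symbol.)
Left-factoring is needed when two productions for the same non-terminal
share a common prefix on the right-hand side.

Productions for L:
  L → ;
  L → Y ; L
Productions for Y:
  Y → A A /
  Y → num , ;

No common prefixes found.

Answer: No, left-factoring is not needed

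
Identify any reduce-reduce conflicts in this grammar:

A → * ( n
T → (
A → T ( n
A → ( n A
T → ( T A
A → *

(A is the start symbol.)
A reduce-reduce conflict occurs when an LR(0) state has two complete items [A → α .] and [B → β .] — both call for a reduction, and with no lookahead the parser cannot choose between them.

Augment with A' → A and build the canonical LR(0) collection (I0 = CLOSURE({[A' → . A]}), then GOTO on every symbol after a dot until no new states appear). It has 14 states:
  I0: { [A → . ( n A], [A → . * ( n], [A → . *], [A → . T ( n], [A' → . A], [T → . ( T A], [T → . (] }  — shift
  I1: { [A → ( . n A], [T → ( . T A], [T → ( .], [T → . ( T A], [T → . (] }  — shift, reduce
  I2: { [A → * . ( n], [A → * .] }  — shift, reduce
  I3: { [A' → A .] }  — accept
  I4: { [A → T . ( n] }  — shift
  I5: { [A → T ( . n] }  — shift
  I6: { [A → T ( n .] }  — reduce
  I7: { [A → * ( . n] }  — shift
  I8: { [A → * ( n .] }  — reduce
  I9: { [T → ( . T A], [T → ( .], [T → . ( T A], [T → . (] }  — shift, reduce
  I10: { [A → . ( n A], [A → . * ( n], [A → . *], [A → . T ( n], [T → ( T . A], [T → . ( T A], [T → . (] }  — shift
  I11: { [A → ( n . A], [A → . ( n A], [A → . * ( n], [A → . *], [A → . T ( n], [T → . ( T A], [T → . (] }  — shift
  I12: { [A → ( n A .] }  — reduce
  I13: { [T → ( T A .] }  — reduce

No state contains more than one complete item.

Answer: No reduce-reduce conflicts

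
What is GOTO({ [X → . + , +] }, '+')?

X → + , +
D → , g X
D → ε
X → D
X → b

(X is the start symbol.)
{ [X → + . , +] }

GOTO(I, '+') = CLOSURE({ [A → αX.β] : [A → α.Xβ] ∈ I, X = '+' })

Items with dot before '+', with the dot advanced:
  [X → . + , +] → [X → + . , +]
Closure adds nothing (no advanced item has the dot before a non-terminal).

GOTO = { [X → + . , +] }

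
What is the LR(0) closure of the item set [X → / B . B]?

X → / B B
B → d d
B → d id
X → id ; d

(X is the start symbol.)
To compute CLOSURE, for each item [A → α.Bβ] where B is a non-terminal, add [B → .γ] for all productions B → γ; repeat for the newly added items until nothing changes.

Start with: [X → / B . B]
  [X → / B . B] has the dot before B: add [B → . d d], [B → . d id]
No further items can be added.

CLOSURE = { [B → . d d], [B → . d id], [X → / B . B] }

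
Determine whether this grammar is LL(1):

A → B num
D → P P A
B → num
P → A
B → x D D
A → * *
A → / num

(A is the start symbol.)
Relevant sets:
  FIRST(B) = { 'num', 'x' }

For A:
  PREDICT(A → B num) = { 'num', 'x' }
  PREDICT(A → '*' '*') = { '*' }
  PREDICT(A → '/' num) = { '/' }
For B:
  PREDICT(B → num) = { 'num' }
  PREDICT(B → x D D) = { 'x' }
D, P have a single production, so nothing to check there.

All predict sets are disjoint. The grammar IS LL(1).

Answer: Yes, the grammar is LL(1).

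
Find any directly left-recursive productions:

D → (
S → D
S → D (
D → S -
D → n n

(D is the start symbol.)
D → (: starts with '('
S → D: starts with D
S → D (: starts with D
D → S -: starts with S
D → n n: starts with n

No direct left recursion found.

Answer: No direct left recursion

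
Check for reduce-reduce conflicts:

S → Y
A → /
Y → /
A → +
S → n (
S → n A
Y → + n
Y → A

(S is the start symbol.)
A reduce-reduce conflict occurs when an LR(0) state has two complete items [A → α .] and [B → β .] — both call for a reduction, and with no lookahead the parser cannot choose between them.

Augment with S' → S and build the canonical LR(0) collection (I0 = CLOSURE({[S' → . S]}), then GOTO on every symbol after a dot until no new states appear). It has 12 states:
  I0: { [A → . +], [A → . /], [S → . Y], [S → . n (], [S → . n A], [S' → . S], [Y → . + n], [Y → . /], [Y → . A] }  — shift
  I1: { [A → + .], [Y → + . n] }  — shift, reduce
  I2: { [A → / .], [Y → / .] }  — 2 reduces
  I3: { [Y → A .] }  — reduce
  I4: { [S' → S .] }  — accept
  I5: { [S → Y .] }  — reduce
  I6: { [A → . +], [A → . /], [S → n . (], [S → n . A] }  — shift
  I7: { [S → n ( .] }  — reduce
  I8: { [A → + .] }  — reduce
  I9: { [A → / .] }  — reduce
  I10: { [S → n A .] }  — reduce
  I11: { [Y → + n .] }  — reduce

I2 contains complete items [A → / .], [Y → / .] — reduce-reduce conflict.

Answer: Yes — I2: [A → / .] vs [Y → / .]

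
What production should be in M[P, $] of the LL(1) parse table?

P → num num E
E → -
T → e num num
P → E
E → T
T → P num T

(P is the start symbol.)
Empty (error entry)

To find M[P, $], we find productions for P where $ is in the predict set (PREDICT(N → α) = (FIRST(α) \ {ε}) ∪ (FOLLOW(N) if α ⇒* ε)).

Relevant sets:
  FIRST(E) = { '-', 'e', 'num' }

P → num num E: PREDICT = { 'num' }
P → E: PREDICT = { '-', 'e', 'num' }

M[P, $] is empty (no production applies)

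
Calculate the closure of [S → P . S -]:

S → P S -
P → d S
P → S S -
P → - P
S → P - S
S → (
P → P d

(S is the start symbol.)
{ [P → . - P], [P → . P d], [P → . S S -], [P → . d S], [S → . (], [S → . P - S], [S → . P S -], [S → P . S -] }

Start with: [S → P . S -]
  [S → P . S -] has the dot before S: add [S → . P S -], [S → . P - S], [S → . (]
  [S → . P S -] has the dot before P: add [P → . d S], [P → . S S -], [P → . - P], [P → . P d]
No further items can be added.

CLOSURE = { [P → . - P], [P → . P d], [P → . S S -], [P → . d S], [S → . (], [S → . P - S], [S → . P S -], [S → P . S -] }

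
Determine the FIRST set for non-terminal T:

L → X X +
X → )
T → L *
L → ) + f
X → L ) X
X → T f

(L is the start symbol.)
{ ')' }

FIRST sets of the other non-terminals involved (by the same procedure, iterated to a fixed point):
  FIRST(L) = { ')' }

From T → L *:
  - L is a non-terminal: add FIRST(L) \ {ε} = { ')' }
    L is not nullable, so stop

Collecting: FIRST(T) = { ')' }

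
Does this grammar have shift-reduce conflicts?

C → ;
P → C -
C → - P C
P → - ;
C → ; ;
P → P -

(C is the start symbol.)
A shift-reduce conflict occurs when an LR(0) state has both:
  - a complete (reduce) item [A → α .] (dot at the end), and
  - a shift item [B → β . c γ] (dot before a terminal).

Augment with C' → C and build the canonical LR(0) collection (I0 = CLOSURE({[C' → . C]}), then GOTO on every symbol after a dot until no new states appear). It has 12 states:
  I0: { [C → . - P C], [C → . ; ;], [C → . ;], [C' → . C] }  — shift
  I1: { [C → - . P C], [C → . - P C], [C → . ; ;], [C → . ;], [P → . - ;], [P → . C -], [P → . P -] }  — shift
  I2: { [C → ; . ;], [C → ; .] }  — shift, reduce
  I3: { [C' → C .] }  — accept
  I4: { [C → ; ; .] }  — reduce
  I5: { [C → - . P C], [C → . - P C], [C → . ; ;], [C → . ;], [P → - . ;], [P → . - ;], [P → . C -], [P → . P -] }  — shift
  I6: { [P → C . -] }  — shift
  I7: { [C → - P . C], [C → . - P C], [C → . ; ;], [C → . ;], [P → P . -] }  — shift
  I8: { [C → - . P C], [C → . - P C], [C → . ; ;], [C → . ;], [P → . - ;], [P → . C -], [P → . P -], [P → P - .] }  — shift, reduce
  I9: { [C → - P C .] }  — reduce
  I10: { [P → C - .] }  — reduce
  I11: { [C → ; . ;], [C → ; .], [P → - ; .] }  — shift, 2 reduces

I2 contains reduce item [C → ; .] and shift item [C → ; . ;] — shift-reduce conflict.
I8 contains reduce item [P → P - .] and shift items [C → . - P C], [C → . ;], [C → . ; ;], [P → . - ;] — shift-reduce conflict.
I11 contains reduce items [C → ; .], [P → - ; .] and shift item [C → ; . ;] — shift-reduce conflict.

Answer: Yes — I2: [C → ; .] vs [C → ; . ;]; I8: [P → P - .] vs [C → . - P C]; I11: [C → ; .] vs [C → ; . ;]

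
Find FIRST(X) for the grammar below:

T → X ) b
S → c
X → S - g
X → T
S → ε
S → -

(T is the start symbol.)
{ '-', 'c' }

To compute FIRST(X), examine every production with X on the left-hand side, reading each right-hand side left to right until a non-nullable symbol is reached.

FIRST sets of the other non-terminals involved (by the same procedure, iterated to a fixed point):
  FIRST(S) = { '-', 'c', ε }
  FIRST(T) = { '-', 'c' }

From X → S - g:
  - S is a non-terminal: add FIRST(S) \ {ε} = { '-', 'c' }
    S is nullable, so continue to the next symbol
  - '-' is a terminal: add '-' and stop
From X → T:
  - T is a non-terminal: add FIRST(T) \ {ε} = { '-', 'c' }
    T is not nullable, so stop

Collecting: FIRST(X) = { '-', 'c' }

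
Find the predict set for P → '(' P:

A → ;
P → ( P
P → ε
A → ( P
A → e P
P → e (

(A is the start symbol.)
{ '(' }

PREDICT(P → '(' P) = (FIRST(RHS) \ {ε}) ∪ (FOLLOW(P) if ε ∈ FIRST(RHS), i.e. RHS ⇒* ε)
FIRST('(' P) = { '(' }
ε ∉ FIRST('(' P), so FOLLOW(P) is not added.
PREDICT(P → '(' P) = { '(' }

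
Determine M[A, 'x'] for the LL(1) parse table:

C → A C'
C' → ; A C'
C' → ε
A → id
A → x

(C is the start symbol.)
To find M[A, 'x'], we find productions for A where 'x' is in the predict set (PREDICT(N → α) = (FIRST(α) \ {ε}) ∪ (FOLLOW(N) if α ⇒* ε)).

A → id: PREDICT = { 'id' }
A → x: PREDICT = { 'x' }
  'x' is in predict set, so this production goes in M[A, 'x']

M[A, 'x'] = A → x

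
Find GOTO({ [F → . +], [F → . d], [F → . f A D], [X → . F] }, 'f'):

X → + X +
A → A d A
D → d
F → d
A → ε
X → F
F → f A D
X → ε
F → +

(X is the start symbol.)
{ [A → . A d A], [A → .], [F → f . A D] }

GOTO(I, 'f') = CLOSURE({ [A → αX.β] : [A → α.Xβ] ∈ I, X = 'f' })

Items with dot before 'f', with the dot advanced:
  [F → . f A D] → [F → f . A D]
Closure of the advanced items:
  [F → f . A D] has the dot before A: add [A → . A d A], [A → .]

GOTO = { [A → . A d A], [A → .], [F → f . A D] }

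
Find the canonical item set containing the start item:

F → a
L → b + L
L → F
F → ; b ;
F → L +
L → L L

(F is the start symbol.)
{ [F → . ; b ;], [F → . L +], [F → . a], [F' → . F], [L → . F], [L → . L L], [L → . b + L] }

First, augment the grammar with F' → F
I₀ = CLOSURE({ [F' → . F] }):
  [F' → . F] has the dot before F: add [F → . a], [F → . ; b ;], [F → . L +]
  [F → . L +] has the dot before L: add [L → . b + L], [L → . F], [L → . L L]
No further items can be added.

I₀ = { [F → . ; b ;], [F → . L +], [F → . a], [F' → . F], [L → . F], [L → . L L], [L → . b + L] }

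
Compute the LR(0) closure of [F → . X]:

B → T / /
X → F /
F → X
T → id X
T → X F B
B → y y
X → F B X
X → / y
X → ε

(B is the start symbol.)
To compute CLOSURE, for each item [A → α.Bβ] where B is a non-terminal, add [B → .γ] for all productions B → γ; repeat for the newly added items until nothing changes.

Start with: [F → . X]
  [F → . X] has the dot before X: add [X → . F /], [X → . F B X], [X → . / y], [X → .]
  [X → . F /] has the dot before F: all F-items already present
No further items can be added.

CLOSURE = { [F → . X], [X → . / y], [X → . F /], [X → . F B X], [X → .] }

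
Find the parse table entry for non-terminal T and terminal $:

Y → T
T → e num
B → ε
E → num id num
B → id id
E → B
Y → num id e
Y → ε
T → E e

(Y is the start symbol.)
To find M[T, $], we find productions for T where $ is in the predict set (PREDICT(N → α) = (FIRST(α) \ {ε}) ∪ (FOLLOW(N) if α ⇒* ε)).

Relevant sets:
  FIRST(E) = { 'id', 'num', ε }

T → e num: PREDICT = { 'e' }
T → E e: PREDICT = { 'e', 'id', 'num' }

M[T, $] is empty (no production applies)

Answer: Empty (error entry)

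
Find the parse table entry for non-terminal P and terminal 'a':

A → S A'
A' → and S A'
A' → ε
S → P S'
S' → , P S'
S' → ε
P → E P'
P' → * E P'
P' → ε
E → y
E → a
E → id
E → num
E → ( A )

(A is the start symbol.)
P → E P'

To find M[P, 'a'], we find productions for P where 'a' is in the predict set (PREDICT(N → α) = (FIRST(α) \ {ε}) ∪ (FOLLOW(N) if α ⇒* ε)).

Relevant sets:
  FIRST(E) = { '(', 'a', 'id', 'num', 'y' }

P → E P': PREDICT = { '(', 'a', 'id', 'num', 'y' }
  'a' is in predict set, so this production goes in M[P, 'a']

M[P, 'a'] = P → E P'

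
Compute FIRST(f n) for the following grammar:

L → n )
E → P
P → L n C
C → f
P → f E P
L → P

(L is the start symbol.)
{ 'f' }

To compute FIRST(f n), process the symbols left to right:
Symbol f is a terminal. Add 'f' and stop.
FIRST(f n) = { 'f' }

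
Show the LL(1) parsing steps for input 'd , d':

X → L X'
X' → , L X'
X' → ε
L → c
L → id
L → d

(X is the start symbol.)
LL(1) parsing maintains a stack (initially the start symbol over $) and the input. At each step: if the stack top is a terminal, match it against the current input token; if it is a non-terminal N, replace it with the RHS of M[N, lookahead] (the unique production whose predict set contains the lookahead).

Stack is shown with the top on the left.

Stack     Input    Action
-------------------------
X $       d , d $  output X → L X'
L X' $    d , d $  output L → d
d X' $    d , d $  match 'd'
X' $      , d $    output X' → , L X'
, L X' $  , d $    match ','
L X' $    d $      output L → d
d X' $    d $      match 'd'
X' $      $        output X' → ε
$         $        accept

The string is accepted.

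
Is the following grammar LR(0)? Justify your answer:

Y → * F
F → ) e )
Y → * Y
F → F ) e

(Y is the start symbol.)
No. Shift-reduce conflict between [Y → * F .] and [F → F . ) e]

Augment with Y' → Y and build the canonical LR(0) collection (I0 = CLOSURE({[Y' → . Y]}), then GOTO on every symbol after a dot until no new states appear). It has 10 states:
  I0: { [Y → . * F], [Y → . * Y], [Y' → . Y] }  — shift
  I1: { [F → . ) e )], [F → . F ) e], [Y → * . F], [Y → * . Y], [Y → . * F], [Y → . * Y] }  — shift
  I2: { [Y' → Y .] }  — accept
  I3: { [F → ) . e )] }  — shift
  I4: { [F → F . ) e], [Y → * F .] }  — shift, reduce
  I5: { [Y → * Y .] }  — reduce
  I6: { [F → F ) . e] }  — shift
  I7: { [F → F ) e .] }  — reduce
  I8: { [F → ) e . )] }  — shift
  I9: { [F → ) e ) .] }  — reduce

Conflict in state I4:
  Shift-reduce conflict between [Y → * F .] and [F → F . ) e]
So the grammar is NOT LR(0).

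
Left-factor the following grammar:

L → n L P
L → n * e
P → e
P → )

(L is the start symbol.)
Left-factoring transforms A → αβ₁ | αβ₂ into A → αA' and A' → β₁ | β₂
(α is the longest common prefix among the alternatives). Repeat until
no nonterminal has two alternatives with a common prefix.

Round 1: L has alternatives sharing prefix 'n'. Introduce L': L → n L'
  Add: L' → L P
  Add: L' → * e

No remaining common prefixes — done.

Resulting grammar:
L → n L'
L' → L P
L' → * e
P → e
P → )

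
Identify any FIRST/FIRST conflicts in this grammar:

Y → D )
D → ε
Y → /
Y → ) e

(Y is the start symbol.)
A FIRST/FIRST conflict occurs when two productions N → α and N → β for the same non-terminal have FIRST(α) ∩ FIRST(β) ≠ ∅ (with ε ∈ FIRST of a nullable right-hand side, so two nullable alternatives also conflict).

FIRST sets of the non-terminals at (or reachable through a nullable prefix from) the front of some alternative:
  FIRST(D) = { ε }

Productions for Y:
  Y → D ): FIRST = { ')' }
  Y → /: FIRST = { '/' }
  Y → ) e: FIRST = { ')' }
D has only one production, so no FIRST/FIRST conflict is possible there.

Conflict for Y: Y → D ) and Y → ) e
  Overlap: { ')' }

Answer: Yes. Y → D ')' / Y → ')' e on { ')' }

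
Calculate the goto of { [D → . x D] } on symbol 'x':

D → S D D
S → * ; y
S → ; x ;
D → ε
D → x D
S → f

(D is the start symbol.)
{ [D → . S D D], [D → . x D], [D → .], [D → x . D], [S → . * ; y], [S → . ; x ;], [S → . f] }

GOTO(I, 'x') = CLOSURE({ [A → αX.β] : [A → α.Xβ] ∈ I, X = 'x' })

Items with dot before 'x', with the dot advanced:
  [D → . x D] → [D → x . D]
Closure of the advanced items:
  [D → x . D] has the dot before D: add [D → . S D D], [D → .], [D → . x D]
  [D → . S D D] has the dot before S: add [S → . * ; y], [S → . ; x ;], [S → . f]

GOTO = { [D → . S D D], [D → . x D], [D → .], [D → x . D], [S → . * ; y], [S → . ; x ;], [S → . f] }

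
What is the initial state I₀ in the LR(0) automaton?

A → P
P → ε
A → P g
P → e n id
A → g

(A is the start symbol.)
{ [A → . P g], [A → . P], [A → . g], [A' → . A], [P → . e n id], [P → .] }

First, augment the grammar with A' → A
I₀ = CLOSURE({ [A' → . A] }):
  [A' → . A] has the dot before A: add [A → . P], [A → . P g], [A → . g]
  [A → . P] has the dot before P: add [P → .], [P → . e n id]
No further items can be added.

I₀ = { [A → . P g], [A → . P], [A → . g], [A' → . A], [P → . e n id], [P → .] }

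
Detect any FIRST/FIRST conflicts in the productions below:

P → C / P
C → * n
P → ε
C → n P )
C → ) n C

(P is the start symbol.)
No FIRST/FIRST conflicts.

A FIRST/FIRST conflict occurs when two productions N → α and N → β for the same non-terminal have FIRST(α) ∩ FIRST(β) ≠ ∅ (with ε ∈ FIRST of a nullable right-hand side, so two nullable alternatives also conflict).

FIRST sets of the non-terminals at (or reachable through a nullable prefix from) the front of some alternative:
  FIRST(C) = { ')', '*', 'n' }

Productions for P:
  P → C / P: FIRST = { ')', '*', 'n' }
  P → ε: FIRST = { ε }
Productions for C:
  C → * n: FIRST = { '*' }
  C → n P ): FIRST = { 'n' }
  C → ) n C: FIRST = { ')' }

All alternatives of each non-terminal have pairwise disjoint FIRST sets.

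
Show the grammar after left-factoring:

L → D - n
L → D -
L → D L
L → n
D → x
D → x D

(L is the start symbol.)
Left-factoring transforms A → αβ₁ | αβ₂ into A → αA' and A' → β₁ | β₂
(α is the longest common prefix among the alternatives). Repeat until
no nonterminal has two alternatives with a common prefix.

Round 1: L has alternatives sharing prefix 'D'. Introduce L': L → D L'
  Add: L' → - n
  Add: L' → -
  Add: L' → L

Round 2: L' has alternatives sharing prefix '-'. Introduce L'': L' → - L''
  Add: L'' → n
  Add: L'' → ε

Round 3: D has alternatives sharing prefix 'x'. Introduce D': D → x D'
  Add: D' → ε
  Add: D' → D

No remaining common prefixes — done.

Resulting grammar:
L → D L'
L' → - L''
L'' → n
L'' → ε
L' → L
L → n
D → x D'
D' → ε
D' → D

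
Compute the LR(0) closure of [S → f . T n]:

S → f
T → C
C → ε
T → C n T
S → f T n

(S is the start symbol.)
Start with: [S → f . T n]
  [S → f . T n] has the dot before T: add [T → . C], [T → . C n T]
  [T → . C] has the dot before C: add [C → .]
No further items can be added.

CLOSURE = { [C → .], [S → f . T n], [T → . C n T], [T → . C] }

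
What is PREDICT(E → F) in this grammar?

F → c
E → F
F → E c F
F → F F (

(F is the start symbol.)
{ 'c' }

PREDICT(E → F) = (FIRST(RHS) \ {ε}) ∪ (FOLLOW(E) if ε ∈ FIRST(RHS), i.e. RHS ⇒* ε)
FIRST(F) = { 'c' }
FIRST(F) = { 'c' }
ε ∉ FIRST(F), so FOLLOW(E) is not added.
PREDICT(E → F) = { 'c' }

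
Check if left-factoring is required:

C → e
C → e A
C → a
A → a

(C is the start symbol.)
Left-factoring is needed when two productions for the same non-terminal
share a common prefix on the right-hand side.

Productions for C:
  C → e
  C → e A
  C → a

Found common prefix 'e' in productions for C

Answer: Yes, C has productions with common prefix 'e'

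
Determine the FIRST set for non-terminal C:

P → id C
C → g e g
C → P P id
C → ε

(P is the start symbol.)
To compute FIRST(C), examine every production with C on the left-hand side, reading each right-hand side left to right until a non-nullable symbol is reached.

FIRST sets of the other non-terminals involved (by the same procedure, iterated to a fixed point):
  FIRST(P) = { 'id' }

From C → g e g:
  - g is a terminal: add 'g' and stop
From C → P P id:
  - P is a non-terminal: add FIRST(P) \ {ε} = { 'id' }
    P is not nullable, so stop
From C → ε:
  - ε-production, so ε ∈ FIRST(C)

Collecting: FIRST(C) = { 'g', 'id', ε }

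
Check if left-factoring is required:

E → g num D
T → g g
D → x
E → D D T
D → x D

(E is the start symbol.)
Yes, D has productions with common prefix 'x'

Left-factoring is needed when two productions for the same non-terminal
share a common prefix on the right-hand side.

Productions for E:
  E → g num D
  E → D D T
Productions for D:
  D → x
  D → x D

Found common prefix 'x' in productions for D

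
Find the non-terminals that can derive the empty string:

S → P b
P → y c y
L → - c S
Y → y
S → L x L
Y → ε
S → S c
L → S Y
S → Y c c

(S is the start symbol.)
{ 'Y' }

A non-terminal is nullable if it can derive ε (the empty string): either it has an ε-production, or it has a production whose right-hand side consists entirely of nullable non-terminals.

ε-productions: Y → ε
So Y is immediately nullable.
No further non-terminal can be added: every production for the remaining non-terminals contains a terminal or a non-nullable non-terminal.
Nullable = { 'Y' }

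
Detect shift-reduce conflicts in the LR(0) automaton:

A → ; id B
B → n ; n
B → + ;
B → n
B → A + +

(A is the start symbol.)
Augment with A' → A and build the canonical LR(0) collection (I0 = CLOSURE({[A' → . A]}), then GOTO on every symbol after a dot until no new states appear). It has 13 states:
  I0: { [A → . ; id B], [A' → . A] }  — shift
  I1: { [A → ; . id B] }  — shift
  I2: { [A' → A .] }  — accept
  I3: { [A → . ; id B], [A → ; id . B], [B → . + ;], [B → . A + +], [B → . n ; n], [B → . n] }  — shift
  I4: { [B → + . ;] }  — shift
  I5: { [B → A . + +] }  — shift
  I6: { [A → ; id B .] }  — reduce
  I7: { [B → n . ; n], [B → n .] }  — shift, reduce
  I8: { [B → n ; . n] }  — shift
  I9: { [B → n ; n .] }  — reduce
  I10: { [B → A + . +] }  — shift
  I11: { [B → A + + .] }  — reduce
  I12: { [B → + ; .] }  — reduce

I7 contains reduce item [B → n .] and shift item [B → n . ; n] — shift-reduce conflict.

Answer: Yes — I7: [B → n .] vs [B → n . ; n]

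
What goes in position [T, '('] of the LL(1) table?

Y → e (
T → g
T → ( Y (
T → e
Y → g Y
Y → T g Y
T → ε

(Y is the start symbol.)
T → ( Y (

To find M[T, '('], we find productions for T where '(' is in the predict set (PREDICT(N → α) = (FIRST(α) \ {ε}) ∪ (FOLLOW(N) if α ⇒* ε)).

Relevant sets:
  FOLLOW(T) = { 'g' }

T → g: PREDICT = { 'g' }
T → ( Y (: PREDICT = { '(' }
  '(' is in predict set, so this production goes in M[T, '(']
T → e: PREDICT = { 'e' }
T → ε: PREDICT = { 'g' }

M[T, '('] = T → ( Y (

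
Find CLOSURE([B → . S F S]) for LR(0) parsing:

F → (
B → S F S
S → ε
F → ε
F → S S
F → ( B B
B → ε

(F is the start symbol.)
To compute CLOSURE, for each item [A → α.Bβ] where B is a non-terminal, add [B → .γ] for all productions B → γ; repeat for the newly added items until nothing changes.

Start with: [B → . S F S]
  [B → . S F S] has the dot before S: add [S → .]
No further items can be added.

CLOSURE = { [B → . S F S], [S → .] }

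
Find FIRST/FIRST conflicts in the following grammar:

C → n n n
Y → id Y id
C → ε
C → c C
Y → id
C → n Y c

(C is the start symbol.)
Yes. C → n n n / C → n Y c on { 'n' }; Y → id Y id / Y → id on { 'id' }

A FIRST/FIRST conflict occurs when two productions N → α and N → β for the same non-terminal have FIRST(α) ∩ FIRST(β) ≠ ∅ (with ε ∈ FIRST of a nullable right-hand side, so two nullable alternatives also conflict).

Productions for C:
  C → n n n: FIRST = { 'n' }
  C → ε: FIRST = { ε }
  C → c C: FIRST = { 'c' }
  C → n Y c: FIRST = { 'n' }
Productions for Y:
  Y → id Y id: FIRST = { 'id' }
  Y → id: FIRST = { 'id' }

Conflict for C: C → n n n and C → n Y c
  Overlap: { 'n' }
Conflict for Y: Y → id Y id and Y → id
  Overlap: { 'id' }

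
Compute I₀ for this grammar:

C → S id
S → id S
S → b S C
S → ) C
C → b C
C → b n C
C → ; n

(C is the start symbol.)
{ [C → . ; n], [C → . S id], [C → . b C], [C → . b n C], [C' → . C], [S → . ) C], [S → . b S C], [S → . id S] }

First, augment the grammar with C' → C
I₀ = CLOSURE({ [C' → . C] }):
  [C' → . C] has the dot before C: add [C → . S id], [C → . b C], [C → . b n C], [C → . ; n]
  [C → . S id] has the dot before S: add [S → . id S], [S → . b S C], [S → . ) C]
No further items can be added.

I₀ = { [C → . ; n], [C → . S id], [C → . b C], [C → . b n C], [C' → . C], [S → . ) C], [S → . b S C], [S → . id S] }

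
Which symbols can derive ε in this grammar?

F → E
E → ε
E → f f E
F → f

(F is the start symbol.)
A non-terminal is nullable if it can derive ε (the empty string): either it has an ε-production, or it has a production whose right-hand side consists entirely of nullable non-terminals.

ε-productions: E → ε
So E is immediately nullable.
F → E: every symbol on the right is nullable, so F is nullable too.
Every non-terminal is now nullable.
Nullable = { 'E', 'F' }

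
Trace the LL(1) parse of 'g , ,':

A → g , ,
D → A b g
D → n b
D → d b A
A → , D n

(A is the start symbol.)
LL(1) parsing maintains a stack (initially the start symbol over $) and the input. At each step: if the stack top is a terminal, match it against the current input token; if it is a non-terminal N, replace it with the RHS of M[N, lookahead] (the unique production whose predict set contains the lookahead).

Stack is shown with the top on the left.

Stack    Input    Action
------------------------
A $      g , , $  output A → g , ,
g , , $  g , , $  match 'g'
, , $    , , $    match ','
, $      , $      match ','
$        $        accept

The string is accepted.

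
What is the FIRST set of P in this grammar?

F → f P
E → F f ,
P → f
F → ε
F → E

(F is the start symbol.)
From P → f:
  - f is a terminal: add 'f' and stop

Collecting: FIRST(P) = { 'f' }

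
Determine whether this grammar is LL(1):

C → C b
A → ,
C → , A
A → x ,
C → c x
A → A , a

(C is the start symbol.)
Relevant sets:
  FIRST(C) = { ',', 'c' }
  FIRST(A) = { ',', 'x' }

For C:
  PREDICT(C → C b) = { ',', 'c' }
  PREDICT(C → ',' A) = { ',' }
  PREDICT(C → c x) = { 'c' }
For A:
  PREDICT(A → ',') = { ',' }
  PREDICT(A → x ',') = { 'x' }
  PREDICT(A → A ',' a) = { ',', 'x' }

Conflict found: Predict set conflict for C: { ',' }
The grammar is NOT LL(1).

Answer: No. Predict set conflict for C: { ',' }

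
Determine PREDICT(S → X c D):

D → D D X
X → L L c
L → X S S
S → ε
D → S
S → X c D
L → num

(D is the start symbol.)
{ 'num' }

PREDICT(S → X c D) = (FIRST(RHS) \ {ε}) ∪ (FOLLOW(S) if ε ∈ FIRST(RHS), i.e. RHS ⇒* ε)
FIRST(X) = { 'num' }
FIRST(X c D) = { 'num' }
ε ∉ FIRST(X c D), so FOLLOW(S) is not added.
PREDICT(S → X c D) = { 'num' }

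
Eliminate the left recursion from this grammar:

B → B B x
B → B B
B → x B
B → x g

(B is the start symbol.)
B → x B B'
B → x g B'
B' → B x B'
B' → B B'
B' → ε

B is directly left-recursive. The standard transformation for
  A → A α₁ | ... | A α_m | β₁ | ... | β_n
is
  A  → β₁ A' | ... | β_n A'
  A' → α₁ A' | ... | α_m A' | ε

B → x B becomes B → x B B'
B → x g becomes B → x g B'
B → B B x becomes B' → B x B'
B → B B becomes B' → B B'
Add B' → ε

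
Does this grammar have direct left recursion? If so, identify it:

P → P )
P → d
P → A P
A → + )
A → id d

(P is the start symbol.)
Direct left recursion occurs when N → N α for some non-terminal N (the right-hand side begins with the left-hand side itself).

P → P ): LEFT RECURSIVE (starts with P)
P → d: starts with d
P → A P: starts with A
A → + ): starts with '+'
A → id d: starts with id

The grammar has direct left recursion on: P.

Answer: Yes, P is left-recursive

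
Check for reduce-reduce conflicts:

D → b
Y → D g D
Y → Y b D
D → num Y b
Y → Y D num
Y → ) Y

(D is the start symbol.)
Yes — I8: [D → b .] vs [D → num Y b .]

Augment with D' → D and build the canonical LR(0) collection (I0 = CLOSURE({[D' → . D]}), then GOTO on every symbol after a dot until no new states appear). It has 15 states:
  I0: { [D → . b], [D → . num Y b], [D' → . D] }  — shift
  I1: { [D' → D .] }  — accept
  I2: { [D → b .] }  — reduce
  I3: { [D → . b], [D → . num Y b], [D → num . Y b], [Y → . ) Y], [Y → . D g D], [Y → . Y D num], [Y → . Y b D] }  — shift
  I4: { [D → . b], [D → . num Y b], [Y → ) . Y], [Y → . ) Y], [Y → . D g D], [Y → . Y D num], [Y → . Y b D] }  — shift
  I5: { [Y → D . g D] }  — shift
  I6: { [D → . b], [D → . num Y b], [D → num Y . b], [Y → Y . D num], [Y → Y . b D] }  — shift
  I7: { [Y → Y D . num] }  — shift
  I8: { [D → . b], [D → . num Y b], [D → b .], [D → num Y b .], [Y → Y b . D] }  — shift, 2 reduces
  I9: { [Y → Y b D .] }  — reduce
  I10: { [Y → Y D num .] }  — reduce
  I11: { [D → . b], [D → . num Y b], [Y → D g . D] }  — shift
  I12: { [Y → D g D .] }  — reduce
  I13: { [D → . b], [D → . num Y b], [Y → ) Y .], [Y → Y . D num], [Y → Y . b D] }  — shift, reduce
  I14: { [D → . b], [D → . num Y b], [D → b .], [Y → Y b . D] }  — shift, reduce

I8 contains complete items [D → b .], [D → num Y b .] — reduce-reduce conflict.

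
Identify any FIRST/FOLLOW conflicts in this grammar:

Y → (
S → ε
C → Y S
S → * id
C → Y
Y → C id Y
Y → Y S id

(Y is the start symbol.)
Nullable non-terminals: S.

S: nullable alternative(s) S → ε; FOLLOW(S) = { 'id' }
  S → ε: FIRST \ {ε} = { } — this is the only nullable alternative, skip
  S → * id: FIRST \ {ε} = { '*' } — disjoint from FOLLOW(S)

C, Y have no nullable alternative, so no FIRST/FOLLOW check is needed there.

No FIRST/FOLLOW conflicts found.

Answer: No FIRST/FOLLOW conflicts.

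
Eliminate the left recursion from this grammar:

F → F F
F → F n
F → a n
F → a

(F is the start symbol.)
F is directly left-recursive. The standard transformation for
  A → A α₁ | ... | A α_m | β₁ | ... | β_n
is
  A  → β₁ A' | ... | β_n A'
  A' → α₁ A' | ... | α_m A' | ε

F → a n becomes F → a n F'
F → a becomes F → a F'
F → F F becomes F' → F F'
F → F n becomes F' → n F'
Add F' → ε

Resulting grammar:
F → a n F'
F → a F'
F' → F F'
F' → n F'
F' → ε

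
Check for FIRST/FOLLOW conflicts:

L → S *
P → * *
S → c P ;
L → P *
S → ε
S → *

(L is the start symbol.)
Yes. S → '*' with FOLLOW(S) on { '*' }

A FIRST/FOLLOW conflict occurs when a non-terminal N has a nullable alternative N → β (β ⇒* ε) and another alternative N → α with FIRST(α) ∩ FOLLOW(N) ≠ ∅: on such a lookahead the parser cannot decide between expanding α and letting N vanish via β.

Nullable non-terminals: S.

S: nullable alternative(s) S → ε; FOLLOW(S) = { '*' }
  S → c P ;: FIRST \ {ε} = { 'c' } — disjoint from FOLLOW(S)
  S → ε: FIRST \ {ε} = { } — this is the only nullable alternative, skip
  S → *: FIRST \ {ε} = { '*' } — overlaps FOLLOW(S) on { '*' }: CONFLICT

L, P have no nullable alternative, so no FIRST/FOLLOW check is needed there.

So the grammar has 1 FIRST/FOLLOW conflict (marked CONFLICT above).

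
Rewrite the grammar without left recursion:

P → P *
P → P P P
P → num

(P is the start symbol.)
P is directly left-recursive. The standard transformation for
  A → A α₁ | ... | A α_m | β₁ | ... | β_n
is
  A  → β₁ A' | ... | β_n A'
  A' → α₁ A' | ... | α_m A' | ε

P → num becomes P → num P'
P → P * becomes P' → * P'
P → P P P becomes P' → P P P'
Add P' → ε

Resulting grammar:
P → num P'
P' → * P'
P' → P P P'
P' → ε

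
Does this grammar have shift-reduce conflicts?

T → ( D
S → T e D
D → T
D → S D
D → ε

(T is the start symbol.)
Yes — I1: [D → .] vs [T → . ( D]; I4: [D → .] vs [T → . ( D]; I5: [D → T .] vs [S → T . e D]; I6: [D → .] vs [T → . ( D]

A shift-reduce conflict occurs when an LR(0) state has both:
  - a complete (reduce) item [A → α .] (dot at the end), and
  - a shift item [B → β . c γ] (dot before a terminal).

Augment with T' → T and build the canonical LR(0) collection (I0 = CLOSURE({[T' → . T]}), then GOTO on every symbol after a dot until no new states appear). It has 9 states:
  I0: { [T → . ( D], [T' → . T] }  — shift
  I1: { [D → . S D], [D → . T], [D → .], [S → . T e D], [T → ( . D], [T → . ( D] }  — shift, reduce
  I2: { [T' → T .] }  — accept
  I3: { [T → ( D .] }  — reduce
  I4: { [D → . S D], [D → . T], [D → .], [D → S . D], [S → . T e D], [T → . ( D] }  — shift, reduce
  I5: { [D → T .], [S → T . e D] }  — shift, reduce
  I6: { [D → . S D], [D → . T], [D → .], [S → . T e D], [S → T e . D], [T → . ( D] }  — shift, reduce
  I7: { [S → T e D .] }  — reduce
  I8: { [D → S D .] }  — reduce

I1 contains reduce item [D → .] and shift item [T → . ( D] — shift-reduce conflict.
I4 contains reduce item [D → .] and shift item [T → . ( D] — shift-reduce conflict.
I5 contains reduce item [D → T .] and shift item [S → T . e D] — shift-reduce conflict.
I6 contains reduce item [D → .] and shift item [T → . ( D] — shift-reduce conflict.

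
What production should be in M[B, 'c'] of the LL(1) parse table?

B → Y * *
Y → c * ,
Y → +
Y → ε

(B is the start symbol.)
To find M[B, 'c'], we find productions for B where 'c' is in the predict set (PREDICT(N → α) = (FIRST(α) \ {ε}) ∪ (FOLLOW(N) if α ⇒* ε)).

Relevant sets:
  FIRST(Y) = { '+', 'c', ε }

B → Y * *: PREDICT = { '*', '+', 'c' }
  'c' is in predict set, so this production goes in M[B, 'c']

M[B, 'c'] = B → Y * *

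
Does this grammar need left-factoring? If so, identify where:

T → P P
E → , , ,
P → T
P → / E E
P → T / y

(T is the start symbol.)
Yes, P has productions with common prefix 'T'

Left-factoring is needed when two productions for the same non-terminal
share a common prefix on the right-hand side.

Productions for P:
  P → T
  P → / E E
  P → T / y

Found common prefix 'T' in productions for P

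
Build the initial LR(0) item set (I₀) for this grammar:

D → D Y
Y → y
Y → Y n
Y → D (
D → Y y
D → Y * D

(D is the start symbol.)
{ [D → . D Y], [D → . Y * D], [D → . Y y], [D' → . D], [Y → . D (], [Y → . Y n], [Y → . y] }

First, augment the grammar with D' → D
I₀ = CLOSURE({ [D' → . D] }):
  [D' → . D] has the dot before D: add [D → . D Y], [D → . Y y], [D → . Y * D]
  [D → . Y y] has the dot before Y: add [Y → . y], [Y → . Y n], [Y → . D (]
No further items can be added.

I₀ = { [D → . D Y], [D → . Y * D], [D → . Y y], [D' → . D], [Y → . D (], [Y → . Y n], [Y → . y] }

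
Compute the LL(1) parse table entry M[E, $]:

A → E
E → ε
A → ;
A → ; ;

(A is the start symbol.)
To find M[E, $], we find productions for E where $ is in the predict set (PREDICT(N → α) = (FIRST(α) \ {ε}) ∪ (FOLLOW(N) if α ⇒* ε)).

Relevant sets:
  FOLLOW(E) = { $ }

E → ε: PREDICT = { $ }
  $ is in predict set, so this production goes in M[E, $]

M[E, $] = E → ε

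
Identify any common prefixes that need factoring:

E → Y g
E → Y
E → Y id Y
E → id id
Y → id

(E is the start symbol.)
Yes, E has productions with common prefix 'Y'

Left-factoring is needed when two productions for the same non-terminal
share a common prefix on the right-hand side.

Productions for E:
  E → Y g
  E → Y
  E → Y id Y
  E → id id

Found common prefix 'Y' in productions for E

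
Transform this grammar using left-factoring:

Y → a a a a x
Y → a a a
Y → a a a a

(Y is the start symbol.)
Y → a a a Y'
Y' → a Y''
Y'' → x
Y'' → ε
Y' → ε

Left-factoring transforms A → αβ₁ | αβ₂ into A → αA' and A' → β₁ | β₂
(α is the longest common prefix among the alternatives). Repeat until
no nonterminal has two alternatives with a common prefix.

Round 1: Y has alternatives sharing prefix 'a a a'. Introduce Y': Y → a a a Y'
  Add: Y' → a x
  Add: Y' → ε
  Add: Y' → a

Round 2: Y' has alternatives sharing prefix 'a'. Introduce Y'': Y' → a Y''
  Add: Y'' → x
  Add: Y'' → ε

No remaining common prefixes — done.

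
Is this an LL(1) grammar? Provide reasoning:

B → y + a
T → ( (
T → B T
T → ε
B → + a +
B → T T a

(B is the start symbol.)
No. Predict set conflict for B: { 'y' }

Relevant sets:
  FIRST(T) = { '(', '+', 'a', 'y', ε }
  FIRST(B) = { '(', '+', 'a', 'y' }
  FOLLOW(T) = { '(', '+', 'a', 'y' }

For B:
  PREDICT(B → y '+' a) = { 'y' }
  PREDICT(B → '+' a '+') = { '+' }
  PREDICT(B → T T a) = { '(', '+', 'a', 'y' }
For T:
  PREDICT(T → '(' '(') = { '(' }
  PREDICT(T → B T) = { '(', '+', 'a', 'y' }
  PREDICT(T → ε) = { '(', '+', 'a', 'y' }

Conflict found: Predict set conflict for B: { 'y' }
The grammar is NOT LL(1).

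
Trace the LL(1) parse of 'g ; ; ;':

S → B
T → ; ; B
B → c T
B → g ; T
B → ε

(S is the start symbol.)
LL(1) parsing maintains a stack (initially the start symbol over $) and the input. At each step: if the stack top is a terminal, match it against the current input token; if it is a non-terminal N, replace it with the RHS of M[N, lookahead] (the unique production whose predict set contains the lookahead).

Stack is shown with the top on the left.

Stack    Input      Action
--------------------------
S $      g ; ; ; $  output S → B
B $      g ; ; ; $  output B → g ; T
g ; T $  g ; ; ; $  match 'g'
; T $    ; ; ; $    match ';'
T $      ; ; $      output T → ; ; B
; ; B $  ; ; $      match ';'
; B $    ; $        match ';'
B $      $          output B → ε
$        $          accept

The string is accepted.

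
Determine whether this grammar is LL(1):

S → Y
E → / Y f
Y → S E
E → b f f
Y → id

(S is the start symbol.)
No. Predict set conflict for Y: { 'id' }

A grammar is LL(1) if for each non-terminal N with multiple productions, the predict sets of those productions are pairwise disjoint, where PREDICT(N → α) = (FIRST(α) \ {ε}) ∪ (FOLLOW(N) if α ⇒* ε).

Relevant sets:
  FIRST(S) = { 'id' }

For E:
  PREDICT(E → '/' Y f) = { '/' }
  PREDICT(E → b f f) = { 'b' }
For Y:
  PREDICT(Y → S E) = { 'id' }
  PREDICT(Y → id) = { 'id' }
S has a single production, so nothing to check there.

Conflict found: Predict set conflict for Y: { 'id' }
The grammar is NOT LL(1).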